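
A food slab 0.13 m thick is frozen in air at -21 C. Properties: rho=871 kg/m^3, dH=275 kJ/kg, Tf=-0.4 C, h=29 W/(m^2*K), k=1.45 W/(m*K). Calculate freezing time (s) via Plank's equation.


dT = -0.4 - (-21) = 20.6 K
term1 = a/(2h) = 0.13/(2*29) = 0.00224137931
term2 = a^2/(8k) = 0.13^2/(8*1.45) = 0.001456896552
t = rho*dH*1000/dT * (term1 + term2)
t = 871*275*1000/20.6 * (0.00224137931 + 0.001456896552)
t = 43001 s

43001


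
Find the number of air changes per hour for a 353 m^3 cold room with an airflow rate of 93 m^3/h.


ACH = flow / volume
ACH = 93 / 353
ACH = 0.263

0.263


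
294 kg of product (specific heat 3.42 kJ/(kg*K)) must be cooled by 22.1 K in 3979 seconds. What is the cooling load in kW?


Q = m * cp * dT / t
Q = 294 * 3.42 * 22.1 / 3979
Q = 5.585 kW

5.585


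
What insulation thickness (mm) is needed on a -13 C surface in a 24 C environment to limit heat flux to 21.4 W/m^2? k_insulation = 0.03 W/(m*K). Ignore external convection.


dT = 24 - (-13) = 37 K
thickness = k * dT / q_max * 1000
thickness = 0.03 * 37 / 21.4 * 1000
thickness = 51.9 mm

51.9


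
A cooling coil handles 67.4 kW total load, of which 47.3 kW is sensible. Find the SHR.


SHR = Q_sensible / Q_total
SHR = 47.3 / 67.4
SHR = 0.702

0.702


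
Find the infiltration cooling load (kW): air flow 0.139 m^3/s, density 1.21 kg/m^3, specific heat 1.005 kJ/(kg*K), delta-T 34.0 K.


Q = V_dot * rho * cp * dT
Q = 0.139 * 1.21 * 1.005 * 34.0
Q = 5.747 kW

5.747


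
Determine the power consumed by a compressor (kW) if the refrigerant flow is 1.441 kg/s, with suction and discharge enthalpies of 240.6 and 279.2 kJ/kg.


dh = 279.2 - 240.6 = 38.6 kJ/kg
W = m_dot * dh = 1.441 * 38.6 = 55.62 kW

55.62


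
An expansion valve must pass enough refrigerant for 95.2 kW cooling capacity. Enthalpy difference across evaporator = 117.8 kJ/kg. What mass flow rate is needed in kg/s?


m_dot = Q / dh
m_dot = 95.2 / 117.8
m_dot = 0.8081 kg/s

0.8081


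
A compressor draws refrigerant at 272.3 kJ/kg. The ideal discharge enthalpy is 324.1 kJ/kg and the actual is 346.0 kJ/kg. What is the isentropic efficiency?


dh_ideal = 324.1 - 272.3 = 51.8 kJ/kg
dh_actual = 346.0 - 272.3 = 73.7 kJ/kg
eta_s = dh_ideal / dh_actual = 51.8 / 73.7
eta_s = 0.7028

0.7028


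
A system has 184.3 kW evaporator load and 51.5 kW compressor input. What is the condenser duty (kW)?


Q_cond = Q_evap + W
Q_cond = 184.3 + 51.5
Q_cond = 235.8 kW

235.8


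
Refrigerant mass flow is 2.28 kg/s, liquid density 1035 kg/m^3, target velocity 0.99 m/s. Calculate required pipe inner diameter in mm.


A = m_dot / (rho * v) = 2.28 / (1035 * 0.99) = 0.002225150051 m^2
d = sqrt(4*A/pi) * 1000
d = 53.2 mm

53.2


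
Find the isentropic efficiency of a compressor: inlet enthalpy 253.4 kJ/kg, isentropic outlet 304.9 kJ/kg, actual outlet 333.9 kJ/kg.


dh_ideal = 304.9 - 253.4 = 51.5 kJ/kg
dh_actual = 333.9 - 253.4 = 80.5 kJ/kg
eta_s = dh_ideal / dh_actual = 51.5 / 80.5
eta_s = 0.6398

0.6398


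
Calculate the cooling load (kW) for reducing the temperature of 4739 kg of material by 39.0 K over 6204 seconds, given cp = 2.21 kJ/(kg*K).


Q = m * cp * dT / t
Q = 4739 * 2.21 * 39.0 / 6204
Q = 65.837 kW

65.837


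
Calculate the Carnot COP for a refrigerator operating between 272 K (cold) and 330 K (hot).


dT = 330 - 272 = 58 K
COP_carnot = T_cold / dT = 272 / 58
COP_carnot = 4.69

4.69


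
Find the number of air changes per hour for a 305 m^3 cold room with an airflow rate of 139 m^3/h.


ACH = flow / volume
ACH = 139 / 305
ACH = 0.456

0.456


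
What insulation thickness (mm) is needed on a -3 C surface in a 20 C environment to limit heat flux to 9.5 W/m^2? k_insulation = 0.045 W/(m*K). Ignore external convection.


dT = 20 - (-3) = 23 K
thickness = k * dT / q_max * 1000
thickness = 0.045 * 23 / 9.5 * 1000
thickness = 108.9 mm

108.9


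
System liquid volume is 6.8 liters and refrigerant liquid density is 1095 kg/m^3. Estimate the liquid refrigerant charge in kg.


Charge = V * rho / 1000
Charge = 6.8 * 1095 / 1000
Charge = 7.45 kg

7.45


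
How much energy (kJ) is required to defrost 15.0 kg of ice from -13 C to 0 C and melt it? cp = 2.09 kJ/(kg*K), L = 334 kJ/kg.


Sensible heat = cp * dT = 2.09 * 13 = 27.17 kJ/kg
Total per kg = 27.17 + 334 = 361.17 kJ/kg
Q = m * total = 15.0 * 361.17
Q = 5417.6 kJ

5417.6


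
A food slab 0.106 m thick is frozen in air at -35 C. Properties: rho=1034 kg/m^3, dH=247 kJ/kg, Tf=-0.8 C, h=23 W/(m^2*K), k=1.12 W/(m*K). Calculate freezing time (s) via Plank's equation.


dT = -0.8 - (-35) = 34.2 K
term1 = a/(2h) = 0.106/(2*23) = 0.002304347826
term2 = a^2/(8k) = 0.106^2/(8*1.12) = 0.001254017857
t = rho*dH*1000/dT * (term1 + term2)
t = 1034*247*1000/34.2 * (0.002304347826 + 0.001254017857)
t = 26573 s

26573


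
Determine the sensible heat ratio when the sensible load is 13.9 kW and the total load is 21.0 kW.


SHR = Q_sensible / Q_total
SHR = 13.9 / 21.0
SHR = 0.662

0.662


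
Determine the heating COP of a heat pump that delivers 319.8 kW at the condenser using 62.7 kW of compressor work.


COP_hp = Q_cond / W
COP_hp = 319.8 / 62.7
COP_hp = 5.1

5.1


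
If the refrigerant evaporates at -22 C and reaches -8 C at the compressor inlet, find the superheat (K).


Superheat = T_suction - T_evap
Superheat = -8 - (-22)
Superheat = 14 K

14


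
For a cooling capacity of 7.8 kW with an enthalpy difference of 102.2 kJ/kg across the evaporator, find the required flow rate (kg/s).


m_dot = Q / dh
m_dot = 7.8 / 102.2
m_dot = 0.0763 kg/s

0.0763


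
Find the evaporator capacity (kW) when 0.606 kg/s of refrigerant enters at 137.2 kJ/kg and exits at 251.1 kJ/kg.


dh = 251.1 - 137.2 = 113.9 kJ/kg
Q_evap = m_dot * dh = 0.606 * 113.9
Q_evap = 69.02 kW

69.02


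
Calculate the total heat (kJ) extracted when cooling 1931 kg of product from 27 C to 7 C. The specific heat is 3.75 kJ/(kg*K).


dT = 27 - (7) = 20 K
Q = m * cp * dT = 1931 * 3.75 * 20
Q = 144825 kJ

144825


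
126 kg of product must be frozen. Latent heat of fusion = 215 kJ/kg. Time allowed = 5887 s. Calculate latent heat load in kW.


Q_lat = m * h_fg / t
Q_lat = 126 * 215 / 5887
Q_lat = 4.6 kW

4.6


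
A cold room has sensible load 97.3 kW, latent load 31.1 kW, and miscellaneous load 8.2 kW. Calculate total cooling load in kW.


Q_total = Q_s + Q_l + Q_misc
Q_total = 97.3 + 31.1 + 8.2
Q_total = 136.6 kW

136.6


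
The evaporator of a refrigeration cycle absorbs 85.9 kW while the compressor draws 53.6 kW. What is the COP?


COP = Q_evap / W
COP = 85.9 / 53.6
COP = 1.603

1.603


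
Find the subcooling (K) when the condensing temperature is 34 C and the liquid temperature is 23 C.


Subcooling = T_cond - T_liquid
Subcooling = 34 - 23
Subcooling = 11 K

11


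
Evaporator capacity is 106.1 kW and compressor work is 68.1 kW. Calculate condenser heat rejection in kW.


Q_cond = Q_evap + W
Q_cond = 106.1 + 68.1
Q_cond = 174.2 kW

174.2


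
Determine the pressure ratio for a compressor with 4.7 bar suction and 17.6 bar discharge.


PR = P_high / P_low
PR = 17.6 / 4.7
PR = 3.745

3.745


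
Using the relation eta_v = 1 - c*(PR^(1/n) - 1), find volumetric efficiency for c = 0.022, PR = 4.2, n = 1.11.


PR^(1/n) = 4.2^(1/1.11) = 3.64322377
eta_v = 1 - 0.022 * (3.64322377 - 1)
eta_v = 0.9418

0.9418


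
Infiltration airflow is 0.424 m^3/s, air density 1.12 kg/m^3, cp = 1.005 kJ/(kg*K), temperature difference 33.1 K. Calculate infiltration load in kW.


Q = V_dot * rho * cp * dT
Q = 0.424 * 1.12 * 1.005 * 33.1
Q = 15.797 kW

15.797


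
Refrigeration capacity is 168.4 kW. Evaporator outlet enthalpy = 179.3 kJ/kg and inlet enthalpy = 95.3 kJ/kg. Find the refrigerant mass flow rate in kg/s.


dh = 179.3 - 95.3 = 84.0 kJ/kg
m_dot = Q / dh = 168.4 / 84.0 = 2.0048 kg/s

2.0048


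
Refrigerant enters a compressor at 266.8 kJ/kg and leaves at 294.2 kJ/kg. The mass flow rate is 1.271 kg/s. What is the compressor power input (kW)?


dh = 294.2 - 266.8 = 27.4 kJ/kg
W = m_dot * dh = 1.271 * 27.4 = 34.83 kW

34.83


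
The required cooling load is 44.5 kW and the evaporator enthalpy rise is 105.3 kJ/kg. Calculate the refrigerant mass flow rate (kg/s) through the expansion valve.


m_dot = Q / dh
m_dot = 44.5 / 105.3
m_dot = 0.4226 kg/s

0.4226


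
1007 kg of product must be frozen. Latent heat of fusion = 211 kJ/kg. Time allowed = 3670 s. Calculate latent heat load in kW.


Q_lat = m * h_fg / t
Q_lat = 1007 * 211 / 3670
Q_lat = 57.9 kW

57.9


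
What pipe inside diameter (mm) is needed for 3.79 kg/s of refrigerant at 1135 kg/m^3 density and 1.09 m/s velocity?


A = m_dot / (rho * v) = 3.79 / (1135 * 1.09) = 0.003063492705 m^2
d = sqrt(4*A/pi) * 1000
d = 62.5 mm

62.5


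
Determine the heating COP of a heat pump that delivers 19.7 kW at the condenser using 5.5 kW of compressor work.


COP_hp = Q_cond / W
COP_hp = 19.7 / 5.5
COP_hp = 3.582

3.582


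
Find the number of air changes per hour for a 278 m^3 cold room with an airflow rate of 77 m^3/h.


ACH = flow / volume
ACH = 77 / 278
ACH = 0.277

0.277


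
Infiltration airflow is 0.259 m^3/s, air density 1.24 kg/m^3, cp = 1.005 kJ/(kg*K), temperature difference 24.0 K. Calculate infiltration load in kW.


Q = V_dot * rho * cp * dT
Q = 0.259 * 1.24 * 1.005 * 24.0
Q = 7.746 kW

7.746


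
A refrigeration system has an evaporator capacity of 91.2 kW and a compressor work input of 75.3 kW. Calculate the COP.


COP = Q_evap / W
COP = 91.2 / 75.3
COP = 1.211

1.211


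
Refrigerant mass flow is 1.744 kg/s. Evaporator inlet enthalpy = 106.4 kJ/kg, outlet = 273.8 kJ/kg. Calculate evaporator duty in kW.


dh = 273.8 - 106.4 = 167.4 kJ/kg
Q_evap = m_dot * dh = 1.744 * 167.4
Q_evap = 291.95 kW

291.95


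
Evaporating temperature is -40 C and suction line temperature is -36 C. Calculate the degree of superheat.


Superheat = T_suction - T_evap
Superheat = -36 - (-40)
Superheat = 4 K

4


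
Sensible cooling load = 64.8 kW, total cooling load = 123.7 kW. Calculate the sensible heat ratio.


SHR = Q_sensible / Q_total
SHR = 64.8 / 123.7
SHR = 0.524

0.524


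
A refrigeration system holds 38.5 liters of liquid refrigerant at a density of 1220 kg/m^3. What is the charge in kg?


Charge = V * rho / 1000
Charge = 38.5 * 1220 / 1000
Charge = 46.97 kg

46.97


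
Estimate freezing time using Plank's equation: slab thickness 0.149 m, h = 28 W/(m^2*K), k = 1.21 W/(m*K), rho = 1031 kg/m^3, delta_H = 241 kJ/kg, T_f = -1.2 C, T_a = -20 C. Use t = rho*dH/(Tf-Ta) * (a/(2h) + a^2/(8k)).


dT = -1.2 - (-20) = 18.8 K
term1 = a/(2h) = 0.149/(2*28) = 0.002660714286
term2 = a^2/(8k) = 0.149^2/(8*1.21) = 0.002293491736
t = rho*dH*1000/dT * (term1 + term2)
t = 1031*241*1000/18.8 * (0.002660714286 + 0.002293491736)
t = 65477 s

65477


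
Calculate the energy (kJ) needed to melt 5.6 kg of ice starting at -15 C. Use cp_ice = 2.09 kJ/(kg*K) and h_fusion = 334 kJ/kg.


Sensible heat = cp * dT = 2.09 * 15 = 31.35 kJ/kg
Total per kg = 31.35 + 334 = 365.35 kJ/kg
Q = m * total = 5.6 * 365.35
Q = 2046.0 kJ

2046.0


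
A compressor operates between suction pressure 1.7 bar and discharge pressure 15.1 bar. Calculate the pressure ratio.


PR = P_high / P_low
PR = 15.1 / 1.7
PR = 8.882

8.882


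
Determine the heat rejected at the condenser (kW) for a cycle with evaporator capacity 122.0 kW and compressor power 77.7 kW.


Q_cond = Q_evap + W
Q_cond = 122.0 + 77.7
Q_cond = 199.7 kW

199.7


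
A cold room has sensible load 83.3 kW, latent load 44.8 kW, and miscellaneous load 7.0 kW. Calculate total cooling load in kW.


Q_total = Q_s + Q_l + Q_misc
Q_total = 83.3 + 44.8 + 7.0
Q_total = 135.1 kW

135.1


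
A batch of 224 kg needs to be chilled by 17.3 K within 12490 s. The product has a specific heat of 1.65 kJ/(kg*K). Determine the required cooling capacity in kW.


Q = m * cp * dT / t
Q = 224 * 1.65 * 17.3 / 12490
Q = 0.512 kW

0.512


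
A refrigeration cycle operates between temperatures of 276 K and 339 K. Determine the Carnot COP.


dT = 339 - 276 = 63 K
COP_carnot = T_cold / dT = 276 / 63
COP_carnot = 4.381

4.381


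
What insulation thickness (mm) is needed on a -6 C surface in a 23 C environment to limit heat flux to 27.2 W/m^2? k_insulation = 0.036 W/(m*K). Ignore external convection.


dT = 23 - (-6) = 29 K
thickness = k * dT / q_max * 1000
thickness = 0.036 * 29 / 27.2 * 1000
thickness = 38.4 mm

38.4


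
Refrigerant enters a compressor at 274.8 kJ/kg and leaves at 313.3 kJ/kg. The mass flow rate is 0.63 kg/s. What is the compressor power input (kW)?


dh = 313.3 - 274.8 = 38.5 kJ/kg
W = m_dot * dh = 0.63 * 38.5 = 24.26 kW

24.26


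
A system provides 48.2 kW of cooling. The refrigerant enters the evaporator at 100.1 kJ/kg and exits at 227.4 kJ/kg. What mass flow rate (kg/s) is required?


dh = 227.4 - 100.1 = 127.3 kJ/kg
m_dot = Q / dh = 48.2 / 127.3 = 0.3786 kg/s

0.3786


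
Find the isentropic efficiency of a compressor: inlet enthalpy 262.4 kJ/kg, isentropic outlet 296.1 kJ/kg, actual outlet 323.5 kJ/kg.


dh_ideal = 296.1 - 262.4 = 33.7 kJ/kg
dh_actual = 323.5 - 262.4 = 61.1 kJ/kg
eta_s = dh_ideal / dh_actual = 33.7 / 61.1
eta_s = 0.5516

0.5516


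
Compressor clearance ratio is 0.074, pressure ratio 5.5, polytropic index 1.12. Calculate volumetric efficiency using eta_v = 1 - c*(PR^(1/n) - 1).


PR^(1/n) = 5.5^(1/1.12) = 4.58182097
eta_v = 1 - 0.074 * (4.58182097 - 1)
eta_v = 0.7349

0.7349


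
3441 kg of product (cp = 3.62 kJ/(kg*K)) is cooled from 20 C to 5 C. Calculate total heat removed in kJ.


dT = 20 - (5) = 15 K
Q = m * cp * dT = 3441 * 3.62 * 15
Q = 186846 kJ

186846


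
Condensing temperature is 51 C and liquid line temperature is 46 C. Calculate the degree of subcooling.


Subcooling = T_cond - T_liquid
Subcooling = 51 - 46
Subcooling = 5 K

5


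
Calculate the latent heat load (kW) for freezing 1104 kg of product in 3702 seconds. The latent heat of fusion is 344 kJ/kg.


Q_lat = m * h_fg / t
Q_lat = 1104 * 344 / 3702
Q_lat = 102.59 kW

102.59


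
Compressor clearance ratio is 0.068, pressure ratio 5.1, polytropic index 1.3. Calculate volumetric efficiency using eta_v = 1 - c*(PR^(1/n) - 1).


PR^(1/n) = 5.1^(1/1.3) = 3.50174688
eta_v = 1 - 0.068 * (3.50174688 - 1)
eta_v = 0.8299

0.8299


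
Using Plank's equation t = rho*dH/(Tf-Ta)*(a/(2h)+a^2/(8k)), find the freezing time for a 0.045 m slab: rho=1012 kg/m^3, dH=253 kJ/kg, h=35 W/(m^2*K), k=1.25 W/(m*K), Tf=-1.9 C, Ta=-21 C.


dT = -1.9 - (-21) = 19.1 K
term1 = a/(2h) = 0.045/(2*35) = 0.0006428571429
term2 = a^2/(8k) = 0.045^2/(8*1.25) = 0.0002025
t = rho*dH*1000/dT * (term1 + term2)
t = 1012*253*1000/19.1 * (0.0006428571429 + 0.0002025)
t = 11332 s

11332


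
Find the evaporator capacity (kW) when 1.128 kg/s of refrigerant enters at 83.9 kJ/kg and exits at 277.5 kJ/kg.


dh = 277.5 - 83.9 = 193.6 kJ/kg
Q_evap = m_dot * dh = 1.128 * 193.6
Q_evap = 218.38 kW

218.38


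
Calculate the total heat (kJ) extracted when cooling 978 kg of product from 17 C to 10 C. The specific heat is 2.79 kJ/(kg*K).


dT = 17 - (10) = 7 K
Q = m * cp * dT = 978 * 2.79 * 7
Q = 19100 kJ

19100


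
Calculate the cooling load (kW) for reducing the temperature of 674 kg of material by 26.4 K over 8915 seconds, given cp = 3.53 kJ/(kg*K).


Q = m * cp * dT / t
Q = 674 * 3.53 * 26.4 / 8915
Q = 7.046 kW

7.046


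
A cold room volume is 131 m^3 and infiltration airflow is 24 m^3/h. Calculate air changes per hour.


ACH = flow / volume
ACH = 24 / 131
ACH = 0.183

0.183


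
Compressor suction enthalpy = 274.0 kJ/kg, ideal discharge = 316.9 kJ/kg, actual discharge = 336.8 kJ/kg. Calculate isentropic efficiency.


dh_ideal = 316.9 - 274.0 = 42.9 kJ/kg
dh_actual = 336.8 - 274.0 = 62.8 kJ/kg
eta_s = dh_ideal / dh_actual = 42.9 / 62.8
eta_s = 0.6831

0.6831


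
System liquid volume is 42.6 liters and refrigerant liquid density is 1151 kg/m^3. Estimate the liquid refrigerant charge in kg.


Charge = V * rho / 1000
Charge = 42.6 * 1151 / 1000
Charge = 49.03 kg

49.03


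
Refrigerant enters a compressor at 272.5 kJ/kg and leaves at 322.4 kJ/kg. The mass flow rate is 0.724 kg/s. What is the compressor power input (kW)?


dh = 322.4 - 272.5 = 49.9 kJ/kg
W = m_dot * dh = 0.724 * 49.9 = 36.13 kW

36.13


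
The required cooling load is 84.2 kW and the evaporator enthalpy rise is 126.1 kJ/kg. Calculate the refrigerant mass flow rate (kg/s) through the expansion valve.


m_dot = Q / dh
m_dot = 84.2 / 126.1
m_dot = 0.6677 kg/s

0.6677


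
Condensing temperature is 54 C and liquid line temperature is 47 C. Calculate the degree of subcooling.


Subcooling = T_cond - T_liquid
Subcooling = 54 - 47
Subcooling = 7 K

7


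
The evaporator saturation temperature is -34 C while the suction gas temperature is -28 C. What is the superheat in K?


Superheat = T_suction - T_evap
Superheat = -28 - (-34)
Superheat = 6 K

6


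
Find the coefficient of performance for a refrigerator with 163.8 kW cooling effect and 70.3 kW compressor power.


COP = Q_evap / W
COP = 163.8 / 70.3
COP = 2.33

2.33


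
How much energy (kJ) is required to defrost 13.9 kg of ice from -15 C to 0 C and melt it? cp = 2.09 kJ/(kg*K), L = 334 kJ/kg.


Sensible heat = cp * dT = 2.09 * 15 = 31.35 kJ/kg
Total per kg = 31.35 + 334 = 365.35 kJ/kg
Q = m * total = 13.9 * 365.35
Q = 5078.4 kJ

5078.4


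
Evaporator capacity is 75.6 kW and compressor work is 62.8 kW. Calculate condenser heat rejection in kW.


Q_cond = Q_evap + W
Q_cond = 75.6 + 62.8
Q_cond = 138.4 kW

138.4


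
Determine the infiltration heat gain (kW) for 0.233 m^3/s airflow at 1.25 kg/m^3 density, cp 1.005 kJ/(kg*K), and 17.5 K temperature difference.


Q = V_dot * rho * cp * dT
Q = 0.233 * 1.25 * 1.005 * 17.5
Q = 5.122 kW

5.122


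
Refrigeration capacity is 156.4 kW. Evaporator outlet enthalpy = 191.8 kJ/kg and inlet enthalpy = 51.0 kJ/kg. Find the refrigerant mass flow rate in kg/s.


dh = 191.8 - 51.0 = 140.8 kJ/kg
m_dot = Q / dh = 156.4 / 140.8 = 1.1108 kg/s

1.1108


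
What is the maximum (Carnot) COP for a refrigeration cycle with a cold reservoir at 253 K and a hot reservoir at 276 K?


dT = 276 - 253 = 23 K
COP_carnot = T_cold / dT = 253 / 23
COP_carnot = 11.0

11.0


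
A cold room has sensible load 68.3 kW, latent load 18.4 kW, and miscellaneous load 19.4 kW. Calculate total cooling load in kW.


Q_total = Q_s + Q_l + Q_misc
Q_total = 68.3 + 18.4 + 19.4
Q_total = 106.1 kW

106.1


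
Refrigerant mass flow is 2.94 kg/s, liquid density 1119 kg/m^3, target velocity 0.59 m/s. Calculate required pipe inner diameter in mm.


A = m_dot / (rho * v) = 2.94 / (1119 * 0.59) = 0.00445312855 m^2
d = sqrt(4*A/pi) * 1000
d = 75.3 mm

75.3


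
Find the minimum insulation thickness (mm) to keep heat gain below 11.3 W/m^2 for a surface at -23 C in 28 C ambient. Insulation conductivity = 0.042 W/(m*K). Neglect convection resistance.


dT = 28 - (-23) = 51 K
thickness = k * dT / q_max * 1000
thickness = 0.042 * 51 / 11.3 * 1000
thickness = 189.6 mm

189.6


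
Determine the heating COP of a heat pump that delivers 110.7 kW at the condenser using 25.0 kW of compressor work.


COP_hp = Q_cond / W
COP_hp = 110.7 / 25.0
COP_hp = 4.428

4.428


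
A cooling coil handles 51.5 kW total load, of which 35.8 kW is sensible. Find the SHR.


SHR = Q_sensible / Q_total
SHR = 35.8 / 51.5
SHR = 0.695

0.695


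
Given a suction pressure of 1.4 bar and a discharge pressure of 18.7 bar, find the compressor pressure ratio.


PR = P_high / P_low
PR = 18.7 / 1.4
PR = 13.357

13.357


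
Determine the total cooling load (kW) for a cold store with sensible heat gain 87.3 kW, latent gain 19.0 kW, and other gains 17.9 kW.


Q_total = Q_s + Q_l + Q_misc
Q_total = 87.3 + 19.0 + 17.9
Q_total = 124.2 kW

124.2


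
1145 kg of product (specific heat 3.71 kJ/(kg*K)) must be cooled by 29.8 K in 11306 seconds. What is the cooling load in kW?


Q = m * cp * dT / t
Q = 1145 * 3.71 * 29.8 / 11306
Q = 11.197 kW

11.197


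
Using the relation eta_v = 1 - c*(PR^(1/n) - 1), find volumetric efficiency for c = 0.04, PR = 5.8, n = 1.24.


PR^(1/n) = 5.8^(1/1.24) = 4.12731615
eta_v = 1 - 0.04 * (4.12731615 - 1)
eta_v = 0.8749

0.8749


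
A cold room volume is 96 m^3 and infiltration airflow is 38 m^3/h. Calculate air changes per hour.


ACH = flow / volume
ACH = 38 / 96
ACH = 0.396

0.396


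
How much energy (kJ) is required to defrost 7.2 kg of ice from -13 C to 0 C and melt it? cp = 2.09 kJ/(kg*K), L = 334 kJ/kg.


Sensible heat = cp * dT = 2.09 * 13 = 27.17 kJ/kg
Total per kg = 27.17 + 334 = 361.17 kJ/kg
Q = m * total = 7.2 * 361.17
Q = 2600.4 kJ

2600.4


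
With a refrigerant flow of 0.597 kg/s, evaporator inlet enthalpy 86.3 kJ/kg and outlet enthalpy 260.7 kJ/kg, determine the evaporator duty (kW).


dh = 260.7 - 86.3 = 174.4 kJ/kg
Q_evap = m_dot * dh = 0.597 * 174.4
Q_evap = 104.12 kW

104.12


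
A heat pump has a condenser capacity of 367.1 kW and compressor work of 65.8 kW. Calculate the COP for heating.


COP_hp = Q_cond / W
COP_hp = 367.1 / 65.8
COP_hp = 5.579

5.579


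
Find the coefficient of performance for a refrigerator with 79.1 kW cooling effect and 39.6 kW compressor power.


COP = Q_evap / W
COP = 79.1 / 39.6
COP = 1.997

1.997


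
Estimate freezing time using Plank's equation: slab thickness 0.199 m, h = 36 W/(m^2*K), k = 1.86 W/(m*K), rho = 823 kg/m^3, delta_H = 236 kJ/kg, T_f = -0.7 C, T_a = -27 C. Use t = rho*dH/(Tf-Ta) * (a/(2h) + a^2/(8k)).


dT = -0.7 - (-27) = 26.3 K
term1 = a/(2h) = 0.199/(2*36) = 0.002763888889
term2 = a^2/(8k) = 0.199^2/(8*1.86) = 0.002661357527
t = rho*dH*1000/dT * (term1 + term2)
t = 823*236*1000/26.3 * (0.002763888889 + 0.002661357527)
t = 40066 s

40066


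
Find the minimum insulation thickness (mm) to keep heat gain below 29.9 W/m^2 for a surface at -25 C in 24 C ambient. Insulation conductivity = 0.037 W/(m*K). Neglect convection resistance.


dT = 24 - (-25) = 49 K
thickness = k * dT / q_max * 1000
thickness = 0.037 * 49 / 29.9 * 1000
thickness = 60.6 mm

60.6


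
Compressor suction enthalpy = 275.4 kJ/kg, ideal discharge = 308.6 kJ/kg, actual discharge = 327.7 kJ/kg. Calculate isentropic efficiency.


dh_ideal = 308.6 - 275.4 = 33.2 kJ/kg
dh_actual = 327.7 - 275.4 = 52.3 kJ/kg
eta_s = dh_ideal / dh_actual = 33.2 / 52.3
eta_s = 0.6348

0.6348


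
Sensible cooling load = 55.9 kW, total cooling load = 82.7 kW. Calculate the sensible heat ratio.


SHR = Q_sensible / Q_total
SHR = 55.9 / 82.7
SHR = 0.676

0.676


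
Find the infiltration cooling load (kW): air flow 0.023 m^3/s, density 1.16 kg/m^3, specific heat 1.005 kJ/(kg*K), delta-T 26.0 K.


Q = V_dot * rho * cp * dT
Q = 0.023 * 1.16 * 1.005 * 26.0
Q = 0.697 kW

0.697


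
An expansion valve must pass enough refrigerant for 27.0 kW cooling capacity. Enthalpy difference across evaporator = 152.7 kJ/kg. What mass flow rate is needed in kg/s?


m_dot = Q / dh
m_dot = 27.0 / 152.7
m_dot = 0.1768 kg/s

0.1768


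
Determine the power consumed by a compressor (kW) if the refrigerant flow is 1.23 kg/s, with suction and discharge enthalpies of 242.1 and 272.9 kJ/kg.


dh = 272.9 - 242.1 = 30.8 kJ/kg
W = m_dot * dh = 1.23 * 30.8 = 37.88 kW

37.88


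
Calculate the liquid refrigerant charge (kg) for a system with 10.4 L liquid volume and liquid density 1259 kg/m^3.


Charge = V * rho / 1000
Charge = 10.4 * 1259 / 1000
Charge = 13.09 kg

13.09


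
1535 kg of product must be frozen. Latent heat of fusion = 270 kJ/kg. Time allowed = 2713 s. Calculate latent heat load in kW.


Q_lat = m * h_fg / t
Q_lat = 1535 * 270 / 2713
Q_lat = 152.76 kW

152.76


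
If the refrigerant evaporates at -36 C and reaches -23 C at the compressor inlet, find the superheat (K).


Superheat = T_suction - T_evap
Superheat = -23 - (-36)
Superheat = 13 K

13


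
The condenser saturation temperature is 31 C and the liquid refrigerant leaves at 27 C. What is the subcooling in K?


Subcooling = T_cond - T_liquid
Subcooling = 31 - 27
Subcooling = 4 K

4


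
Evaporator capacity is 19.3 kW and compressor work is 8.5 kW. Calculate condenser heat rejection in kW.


Q_cond = Q_evap + W
Q_cond = 19.3 + 8.5
Q_cond = 27.8 kW

27.8


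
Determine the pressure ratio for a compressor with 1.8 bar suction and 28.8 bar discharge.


PR = P_high / P_low
PR = 28.8 / 1.8
PR = 16.0

16.0


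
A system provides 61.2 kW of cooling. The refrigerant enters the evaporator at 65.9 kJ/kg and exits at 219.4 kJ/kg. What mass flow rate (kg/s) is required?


dh = 219.4 - 65.9 = 153.5 kJ/kg
m_dot = Q / dh = 61.2 / 153.5 = 0.3987 kg/s

0.3987


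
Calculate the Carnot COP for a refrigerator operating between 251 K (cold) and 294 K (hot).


dT = 294 - 251 = 43 K
COP_carnot = T_cold / dT = 251 / 43
COP_carnot = 5.837

5.837


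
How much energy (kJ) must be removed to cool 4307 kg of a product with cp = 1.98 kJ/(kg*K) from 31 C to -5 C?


dT = 31 - (-5) = 36 K
Q = m * cp * dT = 4307 * 1.98 * 36
Q = 307003 kJ

307003


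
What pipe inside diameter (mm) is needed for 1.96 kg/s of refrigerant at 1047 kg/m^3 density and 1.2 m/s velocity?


A = m_dot / (rho * v) = 1.96 / (1047 * 1.2) = 0.001560012735 m^2
d = sqrt(4*A/pi) * 1000
d = 44.6 mm

44.6


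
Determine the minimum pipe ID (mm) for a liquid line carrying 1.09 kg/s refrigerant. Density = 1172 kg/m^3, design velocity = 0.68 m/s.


A = m_dot / (rho * v) = 1.09 / (1172 * 0.68) = 0.00136769725 m^2
d = sqrt(4*A/pi) * 1000
d = 41.7 mm

41.7


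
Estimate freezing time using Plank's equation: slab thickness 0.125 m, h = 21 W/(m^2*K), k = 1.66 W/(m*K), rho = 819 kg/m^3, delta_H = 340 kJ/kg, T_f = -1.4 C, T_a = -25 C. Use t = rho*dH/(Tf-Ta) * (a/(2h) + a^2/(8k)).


dT = -1.4 - (-25) = 23.6 K
term1 = a/(2h) = 0.125/(2*21) = 0.002976190476
term2 = a^2/(8k) = 0.125^2/(8*1.66) = 0.001176581325
t = rho*dH*1000/dT * (term1 + term2)
t = 819*340*1000/23.6 * (0.002976190476 + 0.001176581325)
t = 48999 s

48999


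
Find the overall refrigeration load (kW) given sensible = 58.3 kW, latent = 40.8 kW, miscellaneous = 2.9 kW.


Q_total = Q_s + Q_l + Q_misc
Q_total = 58.3 + 40.8 + 2.9
Q_total = 102.0 kW

102.0


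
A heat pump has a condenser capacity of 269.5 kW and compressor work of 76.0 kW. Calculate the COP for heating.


COP_hp = Q_cond / W
COP_hp = 269.5 / 76.0
COP_hp = 3.546

3.546


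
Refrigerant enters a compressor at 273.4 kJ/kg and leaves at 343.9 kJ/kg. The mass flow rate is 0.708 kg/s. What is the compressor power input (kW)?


dh = 343.9 - 273.4 = 70.5 kJ/kg
W = m_dot * dh = 0.708 * 70.5 = 49.91 kW

49.91


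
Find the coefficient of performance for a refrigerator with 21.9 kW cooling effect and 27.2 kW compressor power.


COP = Q_evap / W
COP = 21.9 / 27.2
COP = 0.805

0.805


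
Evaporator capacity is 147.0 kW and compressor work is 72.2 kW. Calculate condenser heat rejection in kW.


Q_cond = Q_evap + W
Q_cond = 147.0 + 72.2
Q_cond = 219.2 kW

219.2


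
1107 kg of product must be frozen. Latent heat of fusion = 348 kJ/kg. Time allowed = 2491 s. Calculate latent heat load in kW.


Q_lat = m * h_fg / t
Q_lat = 1107 * 348 / 2491
Q_lat = 154.65 kW

154.65


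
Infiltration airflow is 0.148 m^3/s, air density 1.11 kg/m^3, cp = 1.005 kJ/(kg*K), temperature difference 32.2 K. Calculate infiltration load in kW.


Q = V_dot * rho * cp * dT
Q = 0.148 * 1.11 * 1.005 * 32.2
Q = 5.316 kW

5.316


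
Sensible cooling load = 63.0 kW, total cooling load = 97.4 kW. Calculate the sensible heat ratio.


SHR = Q_sensible / Q_total
SHR = 63.0 / 97.4
SHR = 0.647

0.647


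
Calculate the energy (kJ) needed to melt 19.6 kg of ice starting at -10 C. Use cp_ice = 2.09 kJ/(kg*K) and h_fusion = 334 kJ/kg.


Sensible heat = cp * dT = 2.09 * 10 = 20.9 kJ/kg
Total per kg = 20.9 + 334 = 354.9 kJ/kg
Q = m * total = 19.6 * 354.9
Q = 6956.0 kJ

6956.0


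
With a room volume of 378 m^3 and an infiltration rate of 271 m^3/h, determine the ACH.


ACH = flow / volume
ACH = 271 / 378
ACH = 0.717

0.717


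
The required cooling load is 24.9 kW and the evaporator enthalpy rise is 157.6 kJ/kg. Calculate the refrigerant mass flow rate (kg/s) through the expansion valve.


m_dot = Q / dh
m_dot = 24.9 / 157.6
m_dot = 0.158 kg/s

0.158


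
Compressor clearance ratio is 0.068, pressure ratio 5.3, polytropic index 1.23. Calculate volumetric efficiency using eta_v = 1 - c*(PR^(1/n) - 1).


PR^(1/n) = 5.3^(1/1.23) = 3.88009332
eta_v = 1 - 0.068 * (3.88009332 - 1)
eta_v = 0.8042

0.8042


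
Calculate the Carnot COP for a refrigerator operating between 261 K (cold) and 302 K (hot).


dT = 302 - 261 = 41 K
COP_carnot = T_cold / dT = 261 / 41
COP_carnot = 6.366

6.366


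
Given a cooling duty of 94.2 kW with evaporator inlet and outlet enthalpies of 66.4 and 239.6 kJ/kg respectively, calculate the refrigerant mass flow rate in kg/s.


dh = 239.6 - 66.4 = 173.2 kJ/kg
m_dot = Q / dh = 94.2 / 173.2 = 0.5439 kg/s

0.5439


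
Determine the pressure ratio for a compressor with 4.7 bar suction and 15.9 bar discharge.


PR = P_high / P_low
PR = 15.9 / 4.7
PR = 3.383

3.383


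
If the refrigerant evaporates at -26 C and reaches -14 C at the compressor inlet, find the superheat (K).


Superheat = T_suction - T_evap
Superheat = -14 - (-26)
Superheat = 12 K

12


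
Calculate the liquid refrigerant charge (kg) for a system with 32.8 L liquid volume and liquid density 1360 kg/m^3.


Charge = V * rho / 1000
Charge = 32.8 * 1360 / 1000
Charge = 44.61 kg

44.61


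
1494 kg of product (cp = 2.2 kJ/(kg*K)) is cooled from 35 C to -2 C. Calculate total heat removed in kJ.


dT = 35 - (-2) = 37 K
Q = m * cp * dT = 1494 * 2.2 * 37
Q = 121612 kJ

121612


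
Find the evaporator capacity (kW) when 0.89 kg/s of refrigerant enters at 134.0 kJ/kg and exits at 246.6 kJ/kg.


dh = 246.6 - 134.0 = 112.6 kJ/kg
Q_evap = m_dot * dh = 0.89 * 112.6
Q_evap = 100.21 kW

100.21


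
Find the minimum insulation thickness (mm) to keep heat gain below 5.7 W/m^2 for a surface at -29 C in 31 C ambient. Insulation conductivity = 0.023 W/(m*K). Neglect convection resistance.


dT = 31 - (-29) = 60 K
thickness = k * dT / q_max * 1000
thickness = 0.023 * 60 / 5.7 * 1000
thickness = 242.1 mm

242.1


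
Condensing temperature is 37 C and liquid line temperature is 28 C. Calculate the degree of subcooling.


Subcooling = T_cond - T_liquid
Subcooling = 37 - 28
Subcooling = 9 K

9


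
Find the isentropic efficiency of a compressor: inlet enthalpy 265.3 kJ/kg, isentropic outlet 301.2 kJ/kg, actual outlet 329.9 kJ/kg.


dh_ideal = 301.2 - 265.3 = 35.9 kJ/kg
dh_actual = 329.9 - 265.3 = 64.6 kJ/kg
eta_s = dh_ideal / dh_actual = 35.9 / 64.6
eta_s = 0.5557

0.5557


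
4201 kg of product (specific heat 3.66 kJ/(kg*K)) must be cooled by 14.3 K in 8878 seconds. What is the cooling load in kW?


Q = m * cp * dT / t
Q = 4201 * 3.66 * 14.3 / 8878
Q = 24.766 kW

24.766


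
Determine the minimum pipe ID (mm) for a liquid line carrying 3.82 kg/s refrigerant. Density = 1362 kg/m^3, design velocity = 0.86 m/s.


A = m_dot / (rho * v) = 3.82 / (1362 * 0.86) = 0.003261277875 m^2
d = sqrt(4*A/pi) * 1000
d = 64.4 mm

64.4


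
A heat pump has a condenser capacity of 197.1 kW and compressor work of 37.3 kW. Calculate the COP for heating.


COP_hp = Q_cond / W
COP_hp = 197.1 / 37.3
COP_hp = 5.284

5.284


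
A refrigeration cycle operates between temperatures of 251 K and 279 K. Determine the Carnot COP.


dT = 279 - 251 = 28 K
COP_carnot = T_cold / dT = 251 / 28
COP_carnot = 8.964

8.964


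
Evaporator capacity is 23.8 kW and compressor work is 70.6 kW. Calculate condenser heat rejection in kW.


Q_cond = Q_evap + W
Q_cond = 23.8 + 70.6
Q_cond = 94.4 kW

94.4


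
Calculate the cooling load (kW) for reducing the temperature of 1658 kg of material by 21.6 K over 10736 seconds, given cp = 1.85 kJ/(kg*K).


Q = m * cp * dT / t
Q = 1658 * 1.85 * 21.6 / 10736
Q = 6.171 kW

6.171


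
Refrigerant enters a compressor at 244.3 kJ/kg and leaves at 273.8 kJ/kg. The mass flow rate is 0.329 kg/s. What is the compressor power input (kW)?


dh = 273.8 - 244.3 = 29.5 kJ/kg
W = m_dot * dh = 0.329 * 29.5 = 9.71 kW

9.71


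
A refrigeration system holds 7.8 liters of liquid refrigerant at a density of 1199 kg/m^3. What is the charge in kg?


Charge = V * rho / 1000
Charge = 7.8 * 1199 / 1000
Charge = 9.35 kg

9.35


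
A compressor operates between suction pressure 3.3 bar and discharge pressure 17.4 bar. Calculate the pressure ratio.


PR = P_high / P_low
PR = 17.4 / 3.3
PR = 5.273

5.273


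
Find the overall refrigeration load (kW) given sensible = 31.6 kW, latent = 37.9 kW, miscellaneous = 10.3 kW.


Q_total = Q_s + Q_l + Q_misc
Q_total = 31.6 + 37.9 + 10.3
Q_total = 79.8 kW

79.8


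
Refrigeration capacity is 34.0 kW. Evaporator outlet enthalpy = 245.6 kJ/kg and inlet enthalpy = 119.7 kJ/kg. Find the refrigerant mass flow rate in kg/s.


dh = 245.6 - 119.7 = 125.9 kJ/kg
m_dot = Q / dh = 34.0 / 125.9 = 0.2701 kg/s

0.2701


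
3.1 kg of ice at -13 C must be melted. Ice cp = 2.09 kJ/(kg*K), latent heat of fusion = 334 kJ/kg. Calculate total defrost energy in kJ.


Sensible heat = cp * dT = 2.09 * 13 = 27.17 kJ/kg
Total per kg = 27.17 + 334 = 361.17 kJ/kg
Q = m * total = 3.1 * 361.17
Q = 1119.6 kJ

1119.6


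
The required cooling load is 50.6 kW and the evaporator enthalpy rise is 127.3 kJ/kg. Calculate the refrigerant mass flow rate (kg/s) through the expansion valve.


m_dot = Q / dh
m_dot = 50.6 / 127.3
m_dot = 0.3975 kg/s

0.3975


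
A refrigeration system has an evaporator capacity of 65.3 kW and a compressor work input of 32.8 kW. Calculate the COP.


COP = Q_evap / W
COP = 65.3 / 32.8
COP = 1.991

1.991


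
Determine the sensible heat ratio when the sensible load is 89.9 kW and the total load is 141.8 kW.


SHR = Q_sensible / Q_total
SHR = 89.9 / 141.8
SHR = 0.634

0.634


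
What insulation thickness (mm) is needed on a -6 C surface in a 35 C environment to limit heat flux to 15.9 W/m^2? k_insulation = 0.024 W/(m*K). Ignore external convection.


dT = 35 - (-6) = 41 K
thickness = k * dT / q_max * 1000
thickness = 0.024 * 41 / 15.9 * 1000
thickness = 61.9 mm

61.9


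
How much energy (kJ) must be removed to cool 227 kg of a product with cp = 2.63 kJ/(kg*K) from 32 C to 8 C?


dT = 32 - (8) = 24 K
Q = m * cp * dT = 227 * 2.63 * 24
Q = 14328 kJ

14328


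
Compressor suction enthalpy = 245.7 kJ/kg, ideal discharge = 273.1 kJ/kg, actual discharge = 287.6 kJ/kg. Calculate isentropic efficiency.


dh_ideal = 273.1 - 245.7 = 27.4 kJ/kg
dh_actual = 287.6 - 245.7 = 41.9 kJ/kg
eta_s = dh_ideal / dh_actual = 27.4 / 41.9
eta_s = 0.6539

0.6539


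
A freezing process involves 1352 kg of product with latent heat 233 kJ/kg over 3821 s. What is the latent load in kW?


Q_lat = m * h_fg / t
Q_lat = 1352 * 233 / 3821
Q_lat = 82.44 kW

82.44


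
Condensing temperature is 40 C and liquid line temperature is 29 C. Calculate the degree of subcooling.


Subcooling = T_cond - T_liquid
Subcooling = 40 - 29
Subcooling = 11 K

11


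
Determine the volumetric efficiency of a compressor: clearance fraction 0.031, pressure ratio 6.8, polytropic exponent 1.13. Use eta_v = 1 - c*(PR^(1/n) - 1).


PR^(1/n) = 6.8^(1/1.13) = 5.4542313
eta_v = 1 - 0.031 * (5.4542313 - 1)
eta_v = 0.8619

0.8619


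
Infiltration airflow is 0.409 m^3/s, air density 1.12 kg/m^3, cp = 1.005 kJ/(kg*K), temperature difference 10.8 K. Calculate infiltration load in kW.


Q = V_dot * rho * cp * dT
Q = 0.409 * 1.12 * 1.005 * 10.8
Q = 4.972 kW

4.972


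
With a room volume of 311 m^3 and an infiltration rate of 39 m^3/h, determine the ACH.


ACH = flow / volume
ACH = 39 / 311
ACH = 0.125

0.125


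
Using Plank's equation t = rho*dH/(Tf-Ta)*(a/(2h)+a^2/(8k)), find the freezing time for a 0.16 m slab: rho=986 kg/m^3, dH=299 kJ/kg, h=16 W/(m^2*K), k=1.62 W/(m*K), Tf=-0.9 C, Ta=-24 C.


dT = -0.9 - (-24) = 23.1 K
term1 = a/(2h) = 0.16/(2*16) = 0.005
term2 = a^2/(8k) = 0.16^2/(8*1.62) = 0.001975308642
t = rho*dH*1000/dT * (term1 + term2)
t = 986*299*1000/23.1 * (0.005 + 0.001975308642)
t = 89022 s

89022


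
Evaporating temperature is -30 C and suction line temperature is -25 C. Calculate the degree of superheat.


Superheat = T_suction - T_evap
Superheat = -25 - (-30)
Superheat = 5 K

5


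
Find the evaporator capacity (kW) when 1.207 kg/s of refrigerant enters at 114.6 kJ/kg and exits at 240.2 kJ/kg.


dh = 240.2 - 114.6 = 125.6 kJ/kg
Q_evap = m_dot * dh = 1.207 * 125.6
Q_evap = 151.6 kW

151.6


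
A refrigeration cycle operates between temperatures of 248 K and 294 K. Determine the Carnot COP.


dT = 294 - 248 = 46 K
COP_carnot = T_cold / dT = 248 / 46
COP_carnot = 5.391

5.391


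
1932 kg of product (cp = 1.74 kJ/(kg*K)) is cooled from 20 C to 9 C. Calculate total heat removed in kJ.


dT = 20 - (9) = 11 K
Q = m * cp * dT = 1932 * 1.74 * 11
Q = 36978 kJ

36978


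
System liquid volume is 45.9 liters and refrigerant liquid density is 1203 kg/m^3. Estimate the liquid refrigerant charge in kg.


Charge = V * rho / 1000
Charge = 45.9 * 1203 / 1000
Charge = 55.22 kg

55.22


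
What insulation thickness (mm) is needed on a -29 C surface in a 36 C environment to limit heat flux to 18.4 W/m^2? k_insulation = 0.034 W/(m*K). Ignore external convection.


dT = 36 - (-29) = 65 K
thickness = k * dT / q_max * 1000
thickness = 0.034 * 65 / 18.4 * 1000
thickness = 120.1 mm

120.1


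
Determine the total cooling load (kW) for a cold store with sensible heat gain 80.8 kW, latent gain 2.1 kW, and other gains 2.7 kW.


Q_total = Q_s + Q_l + Q_misc
Q_total = 80.8 + 2.1 + 2.7
Q_total = 85.6 kW

85.6


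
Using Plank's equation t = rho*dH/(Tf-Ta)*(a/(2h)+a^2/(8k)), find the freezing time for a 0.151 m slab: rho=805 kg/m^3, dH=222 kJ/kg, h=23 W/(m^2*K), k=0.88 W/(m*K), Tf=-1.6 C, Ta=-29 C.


dT = -1.6 - (-29) = 27.4 K
term1 = a/(2h) = 0.151/(2*23) = 0.003282608696
term2 = a^2/(8k) = 0.151^2/(8*0.88) = 0.003238778409
t = rho*dH*1000/dT * (term1 + term2)
t = 805*222*1000/27.4 * (0.003282608696 + 0.003238778409)
t = 42534 s

42534


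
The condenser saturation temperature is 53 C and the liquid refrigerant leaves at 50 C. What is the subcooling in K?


Subcooling = T_cond - T_liquid
Subcooling = 53 - 50
Subcooling = 3 K

3


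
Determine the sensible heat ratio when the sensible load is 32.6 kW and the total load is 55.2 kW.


SHR = Q_sensible / Q_total
SHR = 32.6 / 55.2
SHR = 0.591

0.591


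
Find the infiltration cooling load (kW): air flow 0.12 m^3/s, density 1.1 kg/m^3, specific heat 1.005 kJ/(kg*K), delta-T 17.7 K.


Q = V_dot * rho * cp * dT
Q = 0.12 * 1.1 * 1.005 * 17.7
Q = 2.348 kW

2.348


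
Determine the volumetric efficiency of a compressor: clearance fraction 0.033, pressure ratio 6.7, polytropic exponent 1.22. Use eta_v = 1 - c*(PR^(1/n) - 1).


PR^(1/n) = 6.7^(1/1.22) = 4.75456177
eta_v = 1 - 0.033 * (4.75456177 - 1)
eta_v = 0.8761

0.8761


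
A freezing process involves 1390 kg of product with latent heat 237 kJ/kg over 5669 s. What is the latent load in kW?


Q_lat = m * h_fg / t
Q_lat = 1390 * 237 / 5669
Q_lat = 58.11 kW

58.11


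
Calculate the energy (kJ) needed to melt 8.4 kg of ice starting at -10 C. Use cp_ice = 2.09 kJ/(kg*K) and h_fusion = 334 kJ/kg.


Sensible heat = cp * dT = 2.09 * 10 = 20.9 kJ/kg
Total per kg = 20.9 + 334 = 354.9 kJ/kg
Q = m * total = 8.4 * 354.9
Q = 2981.2 kJ

2981.2
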